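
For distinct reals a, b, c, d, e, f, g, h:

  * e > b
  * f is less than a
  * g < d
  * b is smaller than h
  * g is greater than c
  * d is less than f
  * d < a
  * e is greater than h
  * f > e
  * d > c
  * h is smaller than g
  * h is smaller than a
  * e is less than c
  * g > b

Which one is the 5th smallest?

Chaining the given pairs: b < h < e < c < g < d < f < a.
The 5th smallest is g.

g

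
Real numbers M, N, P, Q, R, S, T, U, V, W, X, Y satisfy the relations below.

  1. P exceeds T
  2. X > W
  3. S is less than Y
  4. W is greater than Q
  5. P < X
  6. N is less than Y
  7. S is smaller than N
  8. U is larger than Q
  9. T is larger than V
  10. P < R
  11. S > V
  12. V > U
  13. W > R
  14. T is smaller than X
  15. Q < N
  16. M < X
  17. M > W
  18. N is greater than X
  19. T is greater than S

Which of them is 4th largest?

M

Chaining the given pairs: Q < U < V < S < T < P < R < W < M < X < N < Y.
Counting 4 from the largest end gives M.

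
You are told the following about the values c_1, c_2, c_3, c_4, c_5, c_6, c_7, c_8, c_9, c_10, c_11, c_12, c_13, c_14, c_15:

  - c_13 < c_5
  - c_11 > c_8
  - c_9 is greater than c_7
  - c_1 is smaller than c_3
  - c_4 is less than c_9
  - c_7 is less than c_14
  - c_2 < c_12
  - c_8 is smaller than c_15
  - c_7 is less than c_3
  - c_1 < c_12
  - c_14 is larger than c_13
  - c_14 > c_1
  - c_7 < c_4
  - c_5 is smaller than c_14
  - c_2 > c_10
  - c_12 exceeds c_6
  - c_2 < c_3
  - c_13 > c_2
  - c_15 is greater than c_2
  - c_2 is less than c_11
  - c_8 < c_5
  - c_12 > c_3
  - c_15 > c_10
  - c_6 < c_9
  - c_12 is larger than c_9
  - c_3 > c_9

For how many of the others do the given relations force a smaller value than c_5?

4

The elements the relations force below c_5 are c_10, c_2, c_13, c_8 — no chain reaches any other.
That is 4.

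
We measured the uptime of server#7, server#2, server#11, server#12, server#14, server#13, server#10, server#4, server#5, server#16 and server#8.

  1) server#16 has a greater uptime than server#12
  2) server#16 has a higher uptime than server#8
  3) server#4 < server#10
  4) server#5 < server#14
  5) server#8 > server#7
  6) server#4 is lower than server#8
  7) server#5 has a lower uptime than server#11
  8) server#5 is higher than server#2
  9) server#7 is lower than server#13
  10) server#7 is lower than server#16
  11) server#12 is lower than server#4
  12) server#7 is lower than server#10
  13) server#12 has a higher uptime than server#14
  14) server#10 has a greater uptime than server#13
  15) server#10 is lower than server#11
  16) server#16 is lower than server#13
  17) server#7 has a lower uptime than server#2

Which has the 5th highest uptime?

The consecutive relations fix a unique order: server#7 < server#2 < server#5 < server#14 < server#12 < server#4 < server#8 < server#16 < server#13 < server#10 < server#11.
The 5th largest is server#8.

server#8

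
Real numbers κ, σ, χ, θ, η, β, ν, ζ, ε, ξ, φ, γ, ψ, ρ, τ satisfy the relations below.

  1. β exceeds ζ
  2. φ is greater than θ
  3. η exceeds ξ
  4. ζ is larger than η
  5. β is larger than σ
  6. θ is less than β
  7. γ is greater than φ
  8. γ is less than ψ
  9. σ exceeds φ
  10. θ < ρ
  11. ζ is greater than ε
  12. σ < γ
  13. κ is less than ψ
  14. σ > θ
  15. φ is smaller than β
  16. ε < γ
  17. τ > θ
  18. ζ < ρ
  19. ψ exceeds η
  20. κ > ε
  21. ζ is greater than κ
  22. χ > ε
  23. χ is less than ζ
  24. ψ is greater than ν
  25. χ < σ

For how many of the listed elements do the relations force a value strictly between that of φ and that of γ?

1

The relations place φ below γ. An element lies strictly between them when it is forced above φ and also forced below γ.
Above φ: {σ, β, ψ}. Below γ: {θ, ε, χ, σ}.
Intersection: {σ} — 1.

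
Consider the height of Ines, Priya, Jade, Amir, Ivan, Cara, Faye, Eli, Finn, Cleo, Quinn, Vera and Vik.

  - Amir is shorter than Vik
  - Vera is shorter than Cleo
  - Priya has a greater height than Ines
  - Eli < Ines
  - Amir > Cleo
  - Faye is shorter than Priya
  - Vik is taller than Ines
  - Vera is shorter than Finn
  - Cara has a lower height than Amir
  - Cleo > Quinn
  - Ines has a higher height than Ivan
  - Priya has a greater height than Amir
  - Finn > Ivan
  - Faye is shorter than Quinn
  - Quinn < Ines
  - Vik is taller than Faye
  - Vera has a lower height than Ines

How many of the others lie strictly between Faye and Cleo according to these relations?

1

Chaining upward from Faye reaches: Quinn, Amir, Ines, Vik, Priya.
Chaining downward from Cleo reaches: Quinn, Vera.
Strictly between Faye and Cleo are those in both lists: Quinn — 1 element.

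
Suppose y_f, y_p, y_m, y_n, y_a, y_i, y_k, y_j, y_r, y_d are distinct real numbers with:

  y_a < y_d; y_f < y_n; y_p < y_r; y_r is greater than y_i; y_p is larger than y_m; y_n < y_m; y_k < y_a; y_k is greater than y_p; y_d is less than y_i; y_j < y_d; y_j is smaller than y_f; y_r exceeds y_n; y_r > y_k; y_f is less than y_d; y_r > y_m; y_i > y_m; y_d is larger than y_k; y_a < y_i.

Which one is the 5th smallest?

y_p

The consecutive relations fix a unique order: y_j < y_f < y_n < y_m < y_p < y_k < y_a < y_d < y_i < y_r.
Counting 5 from the smallest end gives y_p.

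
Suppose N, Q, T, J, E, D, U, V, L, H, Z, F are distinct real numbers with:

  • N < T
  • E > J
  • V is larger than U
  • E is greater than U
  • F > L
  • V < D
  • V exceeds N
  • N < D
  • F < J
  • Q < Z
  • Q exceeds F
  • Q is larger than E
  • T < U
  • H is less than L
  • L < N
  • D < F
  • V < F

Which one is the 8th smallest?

F

Piecing the relations together gives one ordering: H < L < N < T < U < V < D < F < J < E < Q < Z.
Counting 8 from the smallest end gives F.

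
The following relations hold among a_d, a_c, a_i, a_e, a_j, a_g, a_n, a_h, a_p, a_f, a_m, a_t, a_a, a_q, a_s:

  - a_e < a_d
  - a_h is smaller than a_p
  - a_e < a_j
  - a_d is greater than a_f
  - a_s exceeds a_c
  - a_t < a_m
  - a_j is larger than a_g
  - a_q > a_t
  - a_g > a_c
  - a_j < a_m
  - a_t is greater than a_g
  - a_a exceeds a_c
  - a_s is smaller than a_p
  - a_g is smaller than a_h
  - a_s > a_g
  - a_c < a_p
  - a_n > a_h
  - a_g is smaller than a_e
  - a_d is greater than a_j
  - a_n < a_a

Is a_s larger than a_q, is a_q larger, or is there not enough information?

Following every chain through a_q: below a_q we get a_c, a_g, a_t.
a_s is not reached, and no chain runs the other way from a_s to a_q.
So the given relations leave the order of a_q and a_s undetermined.

undetermined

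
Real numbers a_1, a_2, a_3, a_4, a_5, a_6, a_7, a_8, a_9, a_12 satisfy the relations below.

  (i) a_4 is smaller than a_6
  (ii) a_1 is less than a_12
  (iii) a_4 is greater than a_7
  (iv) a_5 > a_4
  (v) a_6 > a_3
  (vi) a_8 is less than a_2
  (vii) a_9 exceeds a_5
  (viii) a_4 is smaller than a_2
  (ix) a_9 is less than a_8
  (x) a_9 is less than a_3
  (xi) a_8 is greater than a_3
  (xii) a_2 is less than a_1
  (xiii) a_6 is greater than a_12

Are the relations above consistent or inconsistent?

Every relation is compatible with a_7 < a_4 < a_5 < a_9 < a_3 < a_8 < a_2 < a_1 < a_12 < a_6; the set is consistent.

consistent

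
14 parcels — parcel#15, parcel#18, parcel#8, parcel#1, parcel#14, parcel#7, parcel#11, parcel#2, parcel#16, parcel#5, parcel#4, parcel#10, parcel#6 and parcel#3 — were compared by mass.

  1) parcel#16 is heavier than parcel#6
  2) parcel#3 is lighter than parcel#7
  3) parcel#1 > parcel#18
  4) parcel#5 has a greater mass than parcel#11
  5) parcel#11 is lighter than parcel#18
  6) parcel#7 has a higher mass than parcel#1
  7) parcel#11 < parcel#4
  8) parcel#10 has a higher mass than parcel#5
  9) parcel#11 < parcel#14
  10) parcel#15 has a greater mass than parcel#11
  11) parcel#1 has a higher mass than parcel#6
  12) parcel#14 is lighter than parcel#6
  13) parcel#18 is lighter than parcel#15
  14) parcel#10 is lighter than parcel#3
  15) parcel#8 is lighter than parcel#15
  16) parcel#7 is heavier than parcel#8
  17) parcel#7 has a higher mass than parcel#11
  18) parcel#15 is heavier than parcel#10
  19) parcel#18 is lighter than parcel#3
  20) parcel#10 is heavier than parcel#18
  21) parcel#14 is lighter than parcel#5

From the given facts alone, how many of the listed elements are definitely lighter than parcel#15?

The elements the relations force below parcel#15 are parcel#8, parcel#11, parcel#18, parcel#14, parcel#5, parcel#10 — no chain reaches any other.
That is 6.

6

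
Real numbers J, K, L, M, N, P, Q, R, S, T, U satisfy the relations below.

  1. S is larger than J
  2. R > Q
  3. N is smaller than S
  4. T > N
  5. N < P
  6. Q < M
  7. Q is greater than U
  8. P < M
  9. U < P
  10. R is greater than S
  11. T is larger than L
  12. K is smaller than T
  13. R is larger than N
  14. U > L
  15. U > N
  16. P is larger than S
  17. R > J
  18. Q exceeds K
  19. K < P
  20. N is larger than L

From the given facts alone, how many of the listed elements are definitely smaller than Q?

From Q the given relations immediately reach K, U.
From those, L, N — 4 in total.
Nothing else is reachable below Q; 4 in all.

4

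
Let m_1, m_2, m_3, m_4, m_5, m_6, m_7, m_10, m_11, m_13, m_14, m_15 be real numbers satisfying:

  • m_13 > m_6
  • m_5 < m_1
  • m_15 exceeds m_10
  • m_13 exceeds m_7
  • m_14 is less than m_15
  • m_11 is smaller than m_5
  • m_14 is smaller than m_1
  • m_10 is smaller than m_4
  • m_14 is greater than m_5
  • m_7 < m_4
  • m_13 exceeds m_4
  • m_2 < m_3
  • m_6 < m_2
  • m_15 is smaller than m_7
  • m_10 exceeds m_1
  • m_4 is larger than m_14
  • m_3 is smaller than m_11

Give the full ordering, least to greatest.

m_6 < m_2 < m_3 < m_11 < m_5 < m_14 < m_1 < m_10 < m_15 < m_7 < m_4 < m_13

Nothing is placed below m_6, so it is least; from there m_6 < m_2; m_2 < m_3; m_3 < m_11; m_11 < m_5; m_5 < m_14; m_14 < m_1; m_1 < m_10; m_10 < m_15; m_15 < m_7; m_7 < m_4; m_4 < m_13, each given directly.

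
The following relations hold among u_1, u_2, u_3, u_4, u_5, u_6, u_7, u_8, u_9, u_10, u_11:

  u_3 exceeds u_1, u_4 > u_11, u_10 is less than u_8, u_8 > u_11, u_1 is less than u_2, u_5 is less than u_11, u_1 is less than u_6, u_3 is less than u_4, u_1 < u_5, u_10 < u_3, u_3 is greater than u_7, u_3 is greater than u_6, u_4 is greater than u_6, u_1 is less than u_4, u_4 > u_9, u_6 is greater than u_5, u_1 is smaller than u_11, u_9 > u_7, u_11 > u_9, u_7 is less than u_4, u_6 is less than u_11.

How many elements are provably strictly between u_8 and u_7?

2

The relations place u_7 below u_8. An element lies strictly between them when it is forced above u_7 and also forced below u_8.
Above u_7: {u_9, u_11, u_3, u_4}. Below u_8: {u_1, u_5, u_6, u_10, u_9, u_11}.
Intersection: {u_9, u_11} — 2.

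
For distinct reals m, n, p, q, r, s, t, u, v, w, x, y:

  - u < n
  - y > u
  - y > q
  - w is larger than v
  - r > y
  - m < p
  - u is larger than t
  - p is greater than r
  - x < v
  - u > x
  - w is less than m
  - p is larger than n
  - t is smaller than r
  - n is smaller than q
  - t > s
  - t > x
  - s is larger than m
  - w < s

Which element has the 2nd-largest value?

Chaining the given pairs: x < v < w < m < s < t < u < n < q < y < r < p.
The 2nd largest is r.

r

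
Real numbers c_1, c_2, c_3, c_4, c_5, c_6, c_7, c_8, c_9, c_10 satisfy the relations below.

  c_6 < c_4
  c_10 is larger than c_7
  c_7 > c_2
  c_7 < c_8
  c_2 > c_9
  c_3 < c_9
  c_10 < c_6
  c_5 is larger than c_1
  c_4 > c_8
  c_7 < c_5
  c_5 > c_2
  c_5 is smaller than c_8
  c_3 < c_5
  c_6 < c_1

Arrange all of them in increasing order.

Nothing is placed below c_3, so it is least; from there c_3 < c_9; c_9 < c_2; c_2 < c_7; c_7 < c_10; c_10 < c_6; c_6 < c_1; c_1 < c_5; c_5 < c_8; c_8 < c_4, each given directly.

c_3 < c_9 < c_2 < c_7 < c_10 < c_6 < c_1 < c_5 < c_8 < c_4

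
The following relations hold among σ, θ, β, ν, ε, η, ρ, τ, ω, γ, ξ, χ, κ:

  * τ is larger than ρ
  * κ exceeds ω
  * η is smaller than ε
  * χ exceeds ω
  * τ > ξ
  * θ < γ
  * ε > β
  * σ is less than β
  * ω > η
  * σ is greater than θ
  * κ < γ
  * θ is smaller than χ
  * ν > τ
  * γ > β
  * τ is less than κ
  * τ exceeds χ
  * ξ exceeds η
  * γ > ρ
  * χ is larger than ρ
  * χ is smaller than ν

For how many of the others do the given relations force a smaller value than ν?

7

Directly below ν: χ, τ.
One step further: θ, ξ, ω, ρ (6 so far).
One step further: η (7 so far).
Nothing else is reachable below ν; 7 in all.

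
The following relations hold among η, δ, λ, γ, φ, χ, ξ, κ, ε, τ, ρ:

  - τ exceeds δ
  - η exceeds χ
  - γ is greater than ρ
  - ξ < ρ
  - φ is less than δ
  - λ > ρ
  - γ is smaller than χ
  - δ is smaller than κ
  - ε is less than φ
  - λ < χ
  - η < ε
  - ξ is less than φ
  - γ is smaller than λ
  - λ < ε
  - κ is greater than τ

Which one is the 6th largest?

Piecing the relations together gives one ordering: ξ < ρ < γ < λ < χ < η < ε < φ < δ < τ < κ.
The 6th largest is η.

η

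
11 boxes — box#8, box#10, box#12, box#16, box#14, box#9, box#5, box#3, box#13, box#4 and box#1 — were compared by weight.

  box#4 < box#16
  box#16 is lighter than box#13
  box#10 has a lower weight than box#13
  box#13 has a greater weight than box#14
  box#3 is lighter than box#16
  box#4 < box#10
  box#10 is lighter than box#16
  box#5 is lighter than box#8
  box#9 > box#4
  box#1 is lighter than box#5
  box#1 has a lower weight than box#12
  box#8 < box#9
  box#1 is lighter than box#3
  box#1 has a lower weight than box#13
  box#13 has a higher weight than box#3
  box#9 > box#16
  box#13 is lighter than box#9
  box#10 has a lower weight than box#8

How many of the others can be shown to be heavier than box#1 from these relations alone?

From box#1 the given relations immediately reach box#5, box#3, box#12, box#13.
From those, box#16, box#8, box#9 — 7 in total.
Nothing else is reachable above box#1; 7 in all.

7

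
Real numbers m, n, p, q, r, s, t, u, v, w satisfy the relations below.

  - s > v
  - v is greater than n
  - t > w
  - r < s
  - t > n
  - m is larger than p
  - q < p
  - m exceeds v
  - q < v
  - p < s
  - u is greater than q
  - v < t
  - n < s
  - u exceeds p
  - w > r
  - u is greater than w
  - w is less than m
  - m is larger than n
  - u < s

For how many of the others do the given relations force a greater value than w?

4

Directly above w: m, u, t.
One step further: s (4 so far).
Nothing else is reachable above w; 4 in all.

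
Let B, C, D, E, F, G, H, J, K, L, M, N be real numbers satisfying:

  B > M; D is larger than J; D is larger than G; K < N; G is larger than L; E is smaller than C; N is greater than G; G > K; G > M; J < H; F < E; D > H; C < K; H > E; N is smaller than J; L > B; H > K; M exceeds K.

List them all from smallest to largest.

F < E < C < K < M < B < L < G < N < J < H < D

Each adjacent pair is fixed by a given relation: F < E; E < C; C < K; K < M; M < B; B < L; L < G; G < N; N < J; J < H; H < D. Chaining them end to end gives the full order.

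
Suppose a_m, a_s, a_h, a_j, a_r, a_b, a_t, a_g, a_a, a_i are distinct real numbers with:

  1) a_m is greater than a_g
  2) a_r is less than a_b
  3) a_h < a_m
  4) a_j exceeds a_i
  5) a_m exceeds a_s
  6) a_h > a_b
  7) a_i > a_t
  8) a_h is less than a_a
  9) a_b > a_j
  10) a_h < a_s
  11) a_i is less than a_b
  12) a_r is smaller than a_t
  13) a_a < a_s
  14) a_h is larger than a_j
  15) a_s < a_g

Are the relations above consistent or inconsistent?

consistent

Every relation is compatible with a_r < a_t < a_i < a_j < a_b < a_h < a_a < a_s < a_g < a_m; the set is consistent.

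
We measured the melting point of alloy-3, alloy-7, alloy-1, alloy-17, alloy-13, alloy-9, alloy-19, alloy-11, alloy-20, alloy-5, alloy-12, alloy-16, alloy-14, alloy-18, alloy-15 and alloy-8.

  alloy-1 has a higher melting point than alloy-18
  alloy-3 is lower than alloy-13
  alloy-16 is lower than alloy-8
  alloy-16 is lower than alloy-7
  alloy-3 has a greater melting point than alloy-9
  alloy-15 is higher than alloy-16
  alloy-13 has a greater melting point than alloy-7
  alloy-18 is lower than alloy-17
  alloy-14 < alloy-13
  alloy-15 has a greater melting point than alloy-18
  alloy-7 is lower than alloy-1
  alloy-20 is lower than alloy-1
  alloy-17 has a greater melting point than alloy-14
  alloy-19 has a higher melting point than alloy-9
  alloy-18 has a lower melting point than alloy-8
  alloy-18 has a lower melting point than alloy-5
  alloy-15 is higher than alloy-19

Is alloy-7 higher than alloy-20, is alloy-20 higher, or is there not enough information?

undetermined

Following every chain through alloy-7: above alloy-7 we get alloy-13, alloy-1; below alloy-7 we get alloy-16.
alloy-20 is not reached, and no chain runs the other way from alloy-20 to alloy-7.
So the given relations leave the order of alloy-7 and alloy-20 undetermined.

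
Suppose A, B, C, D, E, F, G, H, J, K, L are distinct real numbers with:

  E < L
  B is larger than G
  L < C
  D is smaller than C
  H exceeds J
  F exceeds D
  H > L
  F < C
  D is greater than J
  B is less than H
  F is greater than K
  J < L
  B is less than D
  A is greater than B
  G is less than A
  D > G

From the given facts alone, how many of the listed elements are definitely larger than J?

5

From J the given relations immediately reach L, D, H.
From those, F, C — 5 in total.
Nothing else is reachable above J; 5 in all.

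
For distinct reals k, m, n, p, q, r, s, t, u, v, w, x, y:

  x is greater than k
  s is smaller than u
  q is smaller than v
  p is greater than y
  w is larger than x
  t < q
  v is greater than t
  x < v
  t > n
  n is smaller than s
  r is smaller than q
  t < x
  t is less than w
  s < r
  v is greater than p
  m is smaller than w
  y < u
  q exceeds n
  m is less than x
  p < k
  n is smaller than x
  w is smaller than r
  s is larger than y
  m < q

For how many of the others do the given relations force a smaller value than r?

The elements the relations force below r are y, p, n, s, k, m, t, x, w — no chain reaches any other.
That is 9.

9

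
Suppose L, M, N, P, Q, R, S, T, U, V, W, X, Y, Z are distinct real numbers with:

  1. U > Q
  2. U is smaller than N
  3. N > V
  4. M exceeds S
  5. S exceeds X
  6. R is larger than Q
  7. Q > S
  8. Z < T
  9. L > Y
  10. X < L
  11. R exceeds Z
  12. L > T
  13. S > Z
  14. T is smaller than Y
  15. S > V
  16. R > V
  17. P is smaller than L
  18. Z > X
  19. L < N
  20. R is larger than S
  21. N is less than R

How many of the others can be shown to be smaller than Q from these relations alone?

4

Directly below Q: S.
One step further: X, V, Z (4 so far).
No other element is forced below Q by the given relations, so the count is 4.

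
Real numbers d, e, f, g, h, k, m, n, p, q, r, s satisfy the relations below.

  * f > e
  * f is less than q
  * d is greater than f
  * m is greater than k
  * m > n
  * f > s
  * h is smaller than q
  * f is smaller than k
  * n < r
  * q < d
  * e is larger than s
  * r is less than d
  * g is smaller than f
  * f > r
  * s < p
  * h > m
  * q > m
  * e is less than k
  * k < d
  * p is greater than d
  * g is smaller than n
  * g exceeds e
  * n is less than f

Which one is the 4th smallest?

The consecutive relations fix a unique order: s < e < g < n < r < f < k < m < h < q < d < p.
The 4th smallest is n.

n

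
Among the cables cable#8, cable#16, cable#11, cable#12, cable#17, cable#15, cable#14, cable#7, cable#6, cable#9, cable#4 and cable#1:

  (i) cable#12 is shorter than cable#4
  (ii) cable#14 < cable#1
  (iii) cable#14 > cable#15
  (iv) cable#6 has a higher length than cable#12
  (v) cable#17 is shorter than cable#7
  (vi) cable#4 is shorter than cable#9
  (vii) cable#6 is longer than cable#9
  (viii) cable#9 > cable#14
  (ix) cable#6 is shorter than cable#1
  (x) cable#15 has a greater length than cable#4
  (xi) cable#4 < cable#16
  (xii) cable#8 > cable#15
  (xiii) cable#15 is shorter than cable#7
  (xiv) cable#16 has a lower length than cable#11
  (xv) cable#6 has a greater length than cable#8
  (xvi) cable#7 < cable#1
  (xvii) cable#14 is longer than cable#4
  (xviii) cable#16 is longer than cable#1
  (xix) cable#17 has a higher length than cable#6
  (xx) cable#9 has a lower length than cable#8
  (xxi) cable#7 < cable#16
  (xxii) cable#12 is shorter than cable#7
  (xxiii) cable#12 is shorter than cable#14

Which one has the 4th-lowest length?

Chaining the given pairs: cable#12 < cable#4 < cable#15 < cable#14 < cable#9 < cable#8 < cable#6 < cable#17 < cable#7 < cable#1 < cable#16 < cable#11.
The 4th smallest is cable#14.

cable#14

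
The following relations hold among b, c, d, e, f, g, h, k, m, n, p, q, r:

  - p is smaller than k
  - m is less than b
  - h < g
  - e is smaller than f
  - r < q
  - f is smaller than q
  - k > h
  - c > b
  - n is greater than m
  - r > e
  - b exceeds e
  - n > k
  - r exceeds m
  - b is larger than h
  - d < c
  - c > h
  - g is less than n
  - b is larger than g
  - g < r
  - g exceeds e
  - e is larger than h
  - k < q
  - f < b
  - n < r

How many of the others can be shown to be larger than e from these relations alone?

7

Directly above e: f, g, b, r.
One step further: n, q, c (7 so far).
No other element is forced above e by the given relations, so the count is 7.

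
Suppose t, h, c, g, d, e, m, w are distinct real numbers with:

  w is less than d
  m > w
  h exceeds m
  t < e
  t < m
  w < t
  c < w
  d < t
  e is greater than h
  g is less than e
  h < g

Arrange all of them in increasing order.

Each adjacent pair is fixed by a given relation: c < w; w < d; d < t; t < m; m < h; h < g; g < e. Chaining them end to end gives the full order.

c < w < d < t < m < h < g < e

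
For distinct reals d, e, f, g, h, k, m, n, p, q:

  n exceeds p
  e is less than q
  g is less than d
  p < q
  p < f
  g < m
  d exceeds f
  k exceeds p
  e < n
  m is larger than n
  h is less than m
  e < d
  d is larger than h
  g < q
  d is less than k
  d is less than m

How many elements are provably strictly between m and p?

The relations place p below m. An element lies strictly between them when it is forced above p and also forced below m.
Above p: {n, f, d, k, q}. Below m: {g, h, e, n, f, d}.
Intersection: {n, f, d} — 3.

3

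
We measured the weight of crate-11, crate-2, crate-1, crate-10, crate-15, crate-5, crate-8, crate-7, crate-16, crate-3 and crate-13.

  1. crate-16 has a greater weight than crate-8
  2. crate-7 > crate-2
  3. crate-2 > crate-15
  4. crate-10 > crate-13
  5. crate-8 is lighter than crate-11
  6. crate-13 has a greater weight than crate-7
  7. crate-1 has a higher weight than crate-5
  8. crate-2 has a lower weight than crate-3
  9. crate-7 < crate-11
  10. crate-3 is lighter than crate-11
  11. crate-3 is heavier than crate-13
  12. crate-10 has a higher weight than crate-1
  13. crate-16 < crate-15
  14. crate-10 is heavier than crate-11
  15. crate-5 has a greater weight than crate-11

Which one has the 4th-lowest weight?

crate-2

Piecing the relations together gives one ordering: crate-8 < crate-16 < crate-15 < crate-2 < crate-7 < crate-13 < crate-3 < crate-11 < crate-5 < crate-1 < crate-10.
The 4th smallest is crate-2.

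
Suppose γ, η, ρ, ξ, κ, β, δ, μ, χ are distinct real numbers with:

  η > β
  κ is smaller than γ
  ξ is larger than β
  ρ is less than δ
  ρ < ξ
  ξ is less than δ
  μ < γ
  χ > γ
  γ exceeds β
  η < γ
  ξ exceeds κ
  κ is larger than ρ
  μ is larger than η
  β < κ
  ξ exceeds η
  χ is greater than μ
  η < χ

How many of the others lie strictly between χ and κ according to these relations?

1

Chaining upward from κ reaches: ξ, δ, γ.
Chaining downward from χ reaches: ρ, β, η, μ, γ.
Strictly between κ and χ are those in both lists: γ — 1 element.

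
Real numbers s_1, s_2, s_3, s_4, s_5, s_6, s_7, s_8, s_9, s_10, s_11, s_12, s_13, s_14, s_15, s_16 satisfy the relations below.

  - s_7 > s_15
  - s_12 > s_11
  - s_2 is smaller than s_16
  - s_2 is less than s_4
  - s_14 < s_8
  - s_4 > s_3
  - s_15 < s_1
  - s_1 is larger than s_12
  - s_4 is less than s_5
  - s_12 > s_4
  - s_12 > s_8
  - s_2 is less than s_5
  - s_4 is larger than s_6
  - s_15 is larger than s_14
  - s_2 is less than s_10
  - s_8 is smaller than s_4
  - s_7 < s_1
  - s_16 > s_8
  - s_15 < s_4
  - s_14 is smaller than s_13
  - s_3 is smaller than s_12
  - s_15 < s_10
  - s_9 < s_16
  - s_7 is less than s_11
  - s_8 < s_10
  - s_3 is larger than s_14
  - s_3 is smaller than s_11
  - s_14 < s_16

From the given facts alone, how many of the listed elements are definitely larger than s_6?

The elements the relations force above s_6 are s_4, s_5, s_12, s_1 — no chain reaches any other.
That is 4.

4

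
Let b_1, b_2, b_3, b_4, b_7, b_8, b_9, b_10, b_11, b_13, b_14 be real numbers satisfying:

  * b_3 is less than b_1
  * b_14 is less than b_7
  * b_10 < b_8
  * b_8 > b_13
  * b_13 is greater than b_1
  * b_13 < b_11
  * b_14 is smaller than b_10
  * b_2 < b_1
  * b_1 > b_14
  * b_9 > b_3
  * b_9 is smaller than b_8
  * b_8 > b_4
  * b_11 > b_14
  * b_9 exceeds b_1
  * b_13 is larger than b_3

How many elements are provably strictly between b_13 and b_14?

1

Chaining upward from b_14 reaches: b_7, b_10, b_1, b_9, b_8, b_11.
Chaining downward from b_13 reaches: b_3, b_2, b_1.
Strictly between b_14 and b_13 are those in both lists: b_1 — 1 element.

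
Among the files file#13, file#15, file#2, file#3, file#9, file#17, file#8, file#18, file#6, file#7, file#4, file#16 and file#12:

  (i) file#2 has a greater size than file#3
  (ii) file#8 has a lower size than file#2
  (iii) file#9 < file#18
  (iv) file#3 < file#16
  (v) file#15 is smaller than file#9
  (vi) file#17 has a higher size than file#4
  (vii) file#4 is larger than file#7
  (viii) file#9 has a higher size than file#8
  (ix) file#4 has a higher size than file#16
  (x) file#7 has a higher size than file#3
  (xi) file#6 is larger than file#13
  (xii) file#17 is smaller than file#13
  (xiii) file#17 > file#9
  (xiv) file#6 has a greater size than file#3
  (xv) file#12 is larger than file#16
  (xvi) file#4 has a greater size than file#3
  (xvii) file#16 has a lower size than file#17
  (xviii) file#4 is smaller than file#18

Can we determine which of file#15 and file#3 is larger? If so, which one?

undetermined

Following every chain through file#3: above file#3 we get file#7, file#16, file#4, file#12, file#17, file#18, file#13, file#6, file#2.
file#15 is not reached, and no chain runs the other way from file#15 to file#3.
So the given relations leave the order of file#3 and file#15 undetermined.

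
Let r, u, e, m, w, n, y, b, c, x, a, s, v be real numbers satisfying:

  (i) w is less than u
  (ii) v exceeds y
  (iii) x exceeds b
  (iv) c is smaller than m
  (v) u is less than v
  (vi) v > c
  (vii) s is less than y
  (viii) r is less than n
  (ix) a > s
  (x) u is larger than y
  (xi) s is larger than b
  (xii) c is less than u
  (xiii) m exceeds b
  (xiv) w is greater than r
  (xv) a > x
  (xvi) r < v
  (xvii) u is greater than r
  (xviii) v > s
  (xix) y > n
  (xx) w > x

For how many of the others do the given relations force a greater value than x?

From x the given relations immediately reach w, a.
From those, u — 3 in total.
From those, v — 4 in total.
Nothing else is reachable above x; 4 in all.

4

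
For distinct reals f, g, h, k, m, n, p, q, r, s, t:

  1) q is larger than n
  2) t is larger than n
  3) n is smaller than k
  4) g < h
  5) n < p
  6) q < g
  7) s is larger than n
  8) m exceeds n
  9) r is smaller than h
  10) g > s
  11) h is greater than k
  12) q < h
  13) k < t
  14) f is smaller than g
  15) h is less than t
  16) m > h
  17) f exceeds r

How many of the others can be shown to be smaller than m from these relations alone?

8

From m the given relations immediately reach n, h.
From those, r, q, k, g — 6 in total.
From those, f, s — 8 in total.
Nothing else is reachable below m; 8 in all.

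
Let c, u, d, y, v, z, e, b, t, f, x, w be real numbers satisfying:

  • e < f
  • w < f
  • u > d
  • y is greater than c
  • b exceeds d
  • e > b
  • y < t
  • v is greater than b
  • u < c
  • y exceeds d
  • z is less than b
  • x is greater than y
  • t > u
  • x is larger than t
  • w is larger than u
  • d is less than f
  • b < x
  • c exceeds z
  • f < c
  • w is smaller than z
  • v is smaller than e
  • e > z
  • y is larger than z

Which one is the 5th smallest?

The consecutive relations fix a unique order: d < u < w < z < b < v < e < f < c < y < t < x.
Counting 5 from the smallest end gives b.

b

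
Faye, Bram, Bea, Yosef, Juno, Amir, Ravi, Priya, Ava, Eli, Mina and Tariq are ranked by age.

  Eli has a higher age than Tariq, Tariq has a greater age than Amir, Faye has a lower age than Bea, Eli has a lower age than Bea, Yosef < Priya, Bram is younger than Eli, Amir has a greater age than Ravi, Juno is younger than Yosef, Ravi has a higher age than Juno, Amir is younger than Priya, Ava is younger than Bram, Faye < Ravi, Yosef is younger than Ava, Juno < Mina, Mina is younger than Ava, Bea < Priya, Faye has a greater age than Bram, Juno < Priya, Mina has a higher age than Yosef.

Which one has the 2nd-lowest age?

The consecutive relations fix a unique order: Juno < Yosef < Mina < Ava < Bram < Faye < Ravi < Amir < Tariq < Eli < Bea < Priya.
The 2nd smallest is Yosef.

Yosef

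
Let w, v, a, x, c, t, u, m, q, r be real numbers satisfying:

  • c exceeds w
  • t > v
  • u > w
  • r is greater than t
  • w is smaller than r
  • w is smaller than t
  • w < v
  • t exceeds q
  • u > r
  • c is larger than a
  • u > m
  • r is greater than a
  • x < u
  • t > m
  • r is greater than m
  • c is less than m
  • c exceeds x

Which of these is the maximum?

u

Chaining downward from u: directly below it, w, x, m, r; then a, c, t; then q, v.
That covers every other element, and nothing is given above u, so u is the maximum.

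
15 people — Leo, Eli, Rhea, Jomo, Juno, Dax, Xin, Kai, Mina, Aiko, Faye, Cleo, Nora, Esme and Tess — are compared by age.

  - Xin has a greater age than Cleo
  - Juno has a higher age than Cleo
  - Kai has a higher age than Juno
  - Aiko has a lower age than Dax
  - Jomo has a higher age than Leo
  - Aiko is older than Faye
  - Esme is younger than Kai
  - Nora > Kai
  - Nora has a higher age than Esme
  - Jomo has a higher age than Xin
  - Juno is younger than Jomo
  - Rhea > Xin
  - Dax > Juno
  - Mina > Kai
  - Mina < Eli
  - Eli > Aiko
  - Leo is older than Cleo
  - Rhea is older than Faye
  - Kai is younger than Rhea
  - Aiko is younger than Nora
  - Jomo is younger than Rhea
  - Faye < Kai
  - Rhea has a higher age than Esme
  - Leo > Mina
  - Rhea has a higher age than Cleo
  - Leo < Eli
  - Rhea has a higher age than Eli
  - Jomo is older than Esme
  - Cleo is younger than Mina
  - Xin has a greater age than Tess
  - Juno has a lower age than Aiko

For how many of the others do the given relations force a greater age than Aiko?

From Aiko the given relations immediately reach Nora, Dax, Eli.
From those, Rhea — 4 in total.
No other element is forced above Aiko by the given relations, so the count is 4.

4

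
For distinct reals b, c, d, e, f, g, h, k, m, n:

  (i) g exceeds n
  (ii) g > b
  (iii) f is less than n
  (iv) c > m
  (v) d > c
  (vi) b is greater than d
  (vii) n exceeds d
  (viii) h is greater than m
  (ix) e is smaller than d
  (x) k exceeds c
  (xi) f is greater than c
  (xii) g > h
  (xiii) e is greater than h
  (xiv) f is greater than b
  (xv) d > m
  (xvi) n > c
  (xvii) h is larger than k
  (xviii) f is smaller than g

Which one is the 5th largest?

Piecing the relations together gives one ordering: m < c < k < h < e < d < b < f < n < g.
The 5th largest is d.

d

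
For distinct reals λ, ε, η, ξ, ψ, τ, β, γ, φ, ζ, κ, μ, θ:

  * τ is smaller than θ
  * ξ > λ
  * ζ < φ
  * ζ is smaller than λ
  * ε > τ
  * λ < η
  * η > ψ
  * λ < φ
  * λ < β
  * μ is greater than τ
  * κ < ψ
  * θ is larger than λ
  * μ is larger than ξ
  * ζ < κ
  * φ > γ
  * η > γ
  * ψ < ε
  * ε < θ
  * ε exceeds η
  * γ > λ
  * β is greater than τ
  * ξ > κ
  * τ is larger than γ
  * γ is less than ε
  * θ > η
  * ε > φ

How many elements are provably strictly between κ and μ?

The relations place κ below μ. An element lies strictly between them when it is forced above κ and also forced below μ.
Above κ: {ψ, η, ξ, ε, θ}. Below μ: {ζ, λ, γ, ξ, τ}.
Intersection: {ξ} — 1.

1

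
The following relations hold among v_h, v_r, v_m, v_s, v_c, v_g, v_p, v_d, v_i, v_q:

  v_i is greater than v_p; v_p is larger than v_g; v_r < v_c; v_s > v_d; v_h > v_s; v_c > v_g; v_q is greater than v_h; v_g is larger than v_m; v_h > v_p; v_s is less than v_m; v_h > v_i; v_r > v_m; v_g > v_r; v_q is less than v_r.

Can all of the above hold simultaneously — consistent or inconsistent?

inconsistent

We have v_r < v_g stated directly, yet also v_g < v_p < v_i < v_h < v_q < v_r by chaining the others — so v_g < v_r. Contradiction.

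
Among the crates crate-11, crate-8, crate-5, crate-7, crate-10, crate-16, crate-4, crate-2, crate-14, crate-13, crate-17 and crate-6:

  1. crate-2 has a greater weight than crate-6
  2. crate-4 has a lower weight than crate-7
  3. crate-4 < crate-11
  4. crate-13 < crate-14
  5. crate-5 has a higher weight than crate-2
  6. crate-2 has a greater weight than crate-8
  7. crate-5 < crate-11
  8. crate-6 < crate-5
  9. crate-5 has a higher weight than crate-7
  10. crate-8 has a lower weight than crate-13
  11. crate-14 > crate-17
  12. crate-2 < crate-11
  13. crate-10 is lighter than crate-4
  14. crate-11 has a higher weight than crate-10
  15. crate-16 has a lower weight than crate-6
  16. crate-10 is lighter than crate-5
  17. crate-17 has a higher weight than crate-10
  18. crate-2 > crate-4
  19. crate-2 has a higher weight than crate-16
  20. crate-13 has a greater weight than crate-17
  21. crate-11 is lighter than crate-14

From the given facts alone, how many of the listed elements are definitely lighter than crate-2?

5

The elements the relations force below crate-2 are crate-10, crate-4, crate-16, crate-6, crate-8 — no chain reaches any other.
That is 5.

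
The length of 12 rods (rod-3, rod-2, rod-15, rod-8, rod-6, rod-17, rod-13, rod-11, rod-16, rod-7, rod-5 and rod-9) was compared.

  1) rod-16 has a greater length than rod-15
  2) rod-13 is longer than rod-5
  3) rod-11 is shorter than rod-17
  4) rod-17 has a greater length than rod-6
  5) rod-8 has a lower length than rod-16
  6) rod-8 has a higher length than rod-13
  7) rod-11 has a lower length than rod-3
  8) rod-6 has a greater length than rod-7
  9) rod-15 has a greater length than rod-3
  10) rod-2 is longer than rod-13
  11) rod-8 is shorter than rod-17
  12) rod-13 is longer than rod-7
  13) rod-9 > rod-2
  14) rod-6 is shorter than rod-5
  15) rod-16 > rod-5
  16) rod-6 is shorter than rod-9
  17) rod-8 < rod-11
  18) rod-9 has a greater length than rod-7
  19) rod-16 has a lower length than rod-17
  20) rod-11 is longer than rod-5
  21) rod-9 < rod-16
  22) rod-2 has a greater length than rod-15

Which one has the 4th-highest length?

rod-2

Piecing the relations together gives one ordering: rod-7 < rod-6 < rod-5 < rod-13 < rod-8 < rod-11 < rod-3 < rod-15 < rod-2 < rod-9 < rod-16 < rod-17.
Counting 4 from the largest end gives rod-2.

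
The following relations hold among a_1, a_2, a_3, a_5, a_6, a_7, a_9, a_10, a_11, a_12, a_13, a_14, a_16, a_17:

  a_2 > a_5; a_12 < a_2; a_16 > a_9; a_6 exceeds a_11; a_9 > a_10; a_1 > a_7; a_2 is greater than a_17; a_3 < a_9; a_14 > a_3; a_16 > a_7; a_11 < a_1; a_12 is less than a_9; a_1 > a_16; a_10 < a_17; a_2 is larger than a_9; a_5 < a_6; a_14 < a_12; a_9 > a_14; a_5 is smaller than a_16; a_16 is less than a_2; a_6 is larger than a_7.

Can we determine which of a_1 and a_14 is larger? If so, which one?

a_1

The relevant relations are a_14 < a_12; a_12 < a_9; a_9 < a_16; a_16 < a_1.
Together: a_14 < a_12 < a_9 < a_16 < a_1.
So a_1 is larger.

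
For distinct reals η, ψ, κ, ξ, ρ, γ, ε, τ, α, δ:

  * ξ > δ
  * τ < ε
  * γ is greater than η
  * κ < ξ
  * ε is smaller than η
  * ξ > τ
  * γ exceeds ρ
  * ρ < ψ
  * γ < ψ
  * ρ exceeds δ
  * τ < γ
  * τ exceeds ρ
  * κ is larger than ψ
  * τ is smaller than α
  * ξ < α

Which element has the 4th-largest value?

Piecing the relations together gives one ordering: δ < ρ < τ < ε < η < γ < ψ < κ < ξ < α.
The 4th largest is ψ.

ψ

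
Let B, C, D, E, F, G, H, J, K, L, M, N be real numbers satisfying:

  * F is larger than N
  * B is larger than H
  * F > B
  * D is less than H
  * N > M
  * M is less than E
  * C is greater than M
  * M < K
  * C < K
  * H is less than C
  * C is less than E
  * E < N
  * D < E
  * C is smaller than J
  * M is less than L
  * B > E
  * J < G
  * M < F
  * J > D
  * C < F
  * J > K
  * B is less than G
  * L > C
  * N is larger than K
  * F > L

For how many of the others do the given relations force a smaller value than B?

The elements the relations force below B are M, D, H, C, E — no chain reaches any other.
That is 5.

5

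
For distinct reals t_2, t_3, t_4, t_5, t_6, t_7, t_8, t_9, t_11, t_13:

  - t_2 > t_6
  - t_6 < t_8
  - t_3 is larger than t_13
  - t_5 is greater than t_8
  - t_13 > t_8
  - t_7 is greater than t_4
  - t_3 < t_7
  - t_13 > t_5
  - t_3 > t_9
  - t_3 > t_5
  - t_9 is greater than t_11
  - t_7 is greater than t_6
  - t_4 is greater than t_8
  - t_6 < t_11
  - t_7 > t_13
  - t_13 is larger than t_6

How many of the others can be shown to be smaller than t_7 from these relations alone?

The elements the relations force below t_7 are t_6, t_8, t_11, t_9, t_5, t_13, t_3, t_4 — no chain reaches any other.
That is 8.

8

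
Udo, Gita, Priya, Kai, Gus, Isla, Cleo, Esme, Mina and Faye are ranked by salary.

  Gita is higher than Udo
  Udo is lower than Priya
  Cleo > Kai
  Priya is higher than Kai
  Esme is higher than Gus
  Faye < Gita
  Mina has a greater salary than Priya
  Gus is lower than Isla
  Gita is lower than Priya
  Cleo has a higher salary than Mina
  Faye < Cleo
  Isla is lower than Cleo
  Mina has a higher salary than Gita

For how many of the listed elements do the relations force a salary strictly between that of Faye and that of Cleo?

3

Chaining upward from Faye reaches: Gita, Priya, Mina.
Chaining downward from Cleo reaches: Kai, Gus, Udo, Gita, Priya, Isla, Mina.
Strictly between Faye and Cleo are those in both lists: Gita, Priya, Mina — 3 elements.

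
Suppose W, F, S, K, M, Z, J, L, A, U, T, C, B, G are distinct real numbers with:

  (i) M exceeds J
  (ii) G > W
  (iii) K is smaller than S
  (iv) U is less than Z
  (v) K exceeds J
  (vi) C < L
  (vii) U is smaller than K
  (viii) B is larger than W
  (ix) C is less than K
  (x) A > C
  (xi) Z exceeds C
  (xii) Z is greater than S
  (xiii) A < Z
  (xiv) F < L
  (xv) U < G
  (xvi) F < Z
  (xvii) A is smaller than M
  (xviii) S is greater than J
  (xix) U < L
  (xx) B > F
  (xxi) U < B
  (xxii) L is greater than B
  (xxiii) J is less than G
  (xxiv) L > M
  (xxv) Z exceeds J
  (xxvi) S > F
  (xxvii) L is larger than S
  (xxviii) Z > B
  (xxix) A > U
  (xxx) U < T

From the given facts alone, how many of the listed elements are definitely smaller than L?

10

Directly below L: U, F, C, B, M, S.
One step further: W, J, A, K (10 so far).
No other element is forced below L by the given relations, so the count is 10.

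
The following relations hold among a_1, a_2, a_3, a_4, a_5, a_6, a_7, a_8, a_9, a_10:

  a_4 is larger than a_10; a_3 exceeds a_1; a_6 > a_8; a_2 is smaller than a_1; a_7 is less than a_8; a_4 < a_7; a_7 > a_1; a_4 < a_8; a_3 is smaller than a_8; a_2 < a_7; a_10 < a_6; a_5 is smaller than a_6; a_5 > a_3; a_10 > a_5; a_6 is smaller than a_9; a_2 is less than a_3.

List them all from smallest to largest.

a_2 < a_1 < a_3 < a_5 < a_10 < a_4 < a_7 < a_8 < a_6 < a_9

Nothing is placed below a_2, so it is least; from there a_2 < a_1; a_1 < a_3; a_3 < a_5; a_5 < a_10; a_10 < a_4; a_4 < a_7; a_7 < a_8; a_8 < a_6; a_6 < a_9, each given directly.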